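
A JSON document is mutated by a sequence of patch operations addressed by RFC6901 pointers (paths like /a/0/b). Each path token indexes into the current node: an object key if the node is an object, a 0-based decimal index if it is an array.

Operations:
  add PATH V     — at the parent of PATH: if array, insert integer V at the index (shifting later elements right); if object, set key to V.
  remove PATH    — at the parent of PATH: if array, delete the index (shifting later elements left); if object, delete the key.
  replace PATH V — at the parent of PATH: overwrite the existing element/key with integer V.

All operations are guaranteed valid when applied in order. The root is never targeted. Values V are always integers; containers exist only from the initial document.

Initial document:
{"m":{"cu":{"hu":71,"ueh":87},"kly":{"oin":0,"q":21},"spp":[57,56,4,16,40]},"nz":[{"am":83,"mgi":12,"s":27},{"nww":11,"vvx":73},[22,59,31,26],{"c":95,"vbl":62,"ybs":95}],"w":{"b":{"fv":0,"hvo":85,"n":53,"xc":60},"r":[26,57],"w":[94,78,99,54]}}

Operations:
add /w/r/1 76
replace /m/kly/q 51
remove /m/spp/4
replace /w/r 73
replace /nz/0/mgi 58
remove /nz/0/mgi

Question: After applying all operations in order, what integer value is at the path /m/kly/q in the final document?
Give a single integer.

After op 1 (add /w/r/1 76): {"m":{"cu":{"hu":71,"ueh":87},"kly":{"oin":0,"q":21},"spp":[57,56,4,16,40]},"nz":[{"am":83,"mgi":12,"s":27},{"nww":11,"vvx":73},[22,59,31,26],{"c":95,"vbl":62,"ybs":95}],"w":{"b":{"fv":0,"hvo":85,"n":53,"xc":60},"r":[26,76,57],"w":[94,78,99,54]}}
After op 2 (replace /m/kly/q 51): {"m":{"cu":{"hu":71,"ueh":87},"kly":{"oin":0,"q":51},"spp":[57,56,4,16,40]},"nz":[{"am":83,"mgi":12,"s":27},{"nww":11,"vvx":73},[22,59,31,26],{"c":95,"vbl":62,"ybs":95}],"w":{"b":{"fv":0,"hvo":85,"n":53,"xc":60},"r":[26,76,57],"w":[94,78,99,54]}}
After op 3 (remove /m/spp/4): {"m":{"cu":{"hu":71,"ueh":87},"kly":{"oin":0,"q":51},"spp":[57,56,4,16]},"nz":[{"am":83,"mgi":12,"s":27},{"nww":11,"vvx":73},[22,59,31,26],{"c":95,"vbl":62,"ybs":95}],"w":{"b":{"fv":0,"hvo":85,"n":53,"xc":60},"r":[26,76,57],"w":[94,78,99,54]}}
After op 4 (replace /w/r 73): {"m":{"cu":{"hu":71,"ueh":87},"kly":{"oin":0,"q":51},"spp":[57,56,4,16]},"nz":[{"am":83,"mgi":12,"s":27},{"nww":11,"vvx":73},[22,59,31,26],{"c":95,"vbl":62,"ybs":95}],"w":{"b":{"fv":0,"hvo":85,"n":53,"xc":60},"r":73,"w":[94,78,99,54]}}
After op 5 (replace /nz/0/mgi 58): {"m":{"cu":{"hu":71,"ueh":87},"kly":{"oin":0,"q":51},"spp":[57,56,4,16]},"nz":[{"am":83,"mgi":58,"s":27},{"nww":11,"vvx":73},[22,59,31,26],{"c":95,"vbl":62,"ybs":95}],"w":{"b":{"fv":0,"hvo":85,"n":53,"xc":60},"r":73,"w":[94,78,99,54]}}
After op 6 (remove /nz/0/mgi): {"m":{"cu":{"hu":71,"ueh":87},"kly":{"oin":0,"q":51},"spp":[57,56,4,16]},"nz":[{"am":83,"s":27},{"nww":11,"vvx":73},[22,59,31,26],{"c":95,"vbl":62,"ybs":95}],"w":{"b":{"fv":0,"hvo":85,"n":53,"xc":60},"r":73,"w":[94,78,99,54]}}
Value at /m/kly/q: 51

Answer: 51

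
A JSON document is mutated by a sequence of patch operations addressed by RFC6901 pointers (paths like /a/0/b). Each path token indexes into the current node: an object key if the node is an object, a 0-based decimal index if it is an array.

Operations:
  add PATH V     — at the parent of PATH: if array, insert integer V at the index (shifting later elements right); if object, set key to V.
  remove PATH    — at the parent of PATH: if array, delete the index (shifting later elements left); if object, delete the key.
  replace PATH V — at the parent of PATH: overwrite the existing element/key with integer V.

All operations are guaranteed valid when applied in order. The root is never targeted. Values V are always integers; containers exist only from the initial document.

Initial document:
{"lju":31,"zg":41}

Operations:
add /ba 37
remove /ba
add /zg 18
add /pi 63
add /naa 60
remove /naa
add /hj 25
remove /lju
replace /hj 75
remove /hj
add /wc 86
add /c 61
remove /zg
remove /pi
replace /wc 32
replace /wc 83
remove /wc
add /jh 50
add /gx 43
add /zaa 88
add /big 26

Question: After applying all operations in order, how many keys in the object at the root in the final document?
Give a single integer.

After op 1 (add /ba 37): {"ba":37,"lju":31,"zg":41}
After op 2 (remove /ba): {"lju":31,"zg":41}
After op 3 (add /zg 18): {"lju":31,"zg":18}
After op 4 (add /pi 63): {"lju":31,"pi":63,"zg":18}
After op 5 (add /naa 60): {"lju":31,"naa":60,"pi":63,"zg":18}
After op 6 (remove /naa): {"lju":31,"pi":63,"zg":18}
After op 7 (add /hj 25): {"hj":25,"lju":31,"pi":63,"zg":18}
After op 8 (remove /lju): {"hj":25,"pi":63,"zg":18}
After op 9 (replace /hj 75): {"hj":75,"pi":63,"zg":18}
After op 10 (remove /hj): {"pi":63,"zg":18}
After op 11 (add /wc 86): {"pi":63,"wc":86,"zg":18}
After op 12 (add /c 61): {"c":61,"pi":63,"wc":86,"zg":18}
After op 13 (remove /zg): {"c":61,"pi":63,"wc":86}
After op 14 (remove /pi): {"c":61,"wc":86}
After op 15 (replace /wc 32): {"c":61,"wc":32}
After op 16 (replace /wc 83): {"c":61,"wc":83}
After op 17 (remove /wc): {"c":61}
After op 18 (add /jh 50): {"c":61,"jh":50}
After op 19 (add /gx 43): {"c":61,"gx":43,"jh":50}
After op 20 (add /zaa 88): {"c":61,"gx":43,"jh":50,"zaa":88}
After op 21 (add /big 26): {"big":26,"c":61,"gx":43,"jh":50,"zaa":88}
Size at the root: 5

Answer: 5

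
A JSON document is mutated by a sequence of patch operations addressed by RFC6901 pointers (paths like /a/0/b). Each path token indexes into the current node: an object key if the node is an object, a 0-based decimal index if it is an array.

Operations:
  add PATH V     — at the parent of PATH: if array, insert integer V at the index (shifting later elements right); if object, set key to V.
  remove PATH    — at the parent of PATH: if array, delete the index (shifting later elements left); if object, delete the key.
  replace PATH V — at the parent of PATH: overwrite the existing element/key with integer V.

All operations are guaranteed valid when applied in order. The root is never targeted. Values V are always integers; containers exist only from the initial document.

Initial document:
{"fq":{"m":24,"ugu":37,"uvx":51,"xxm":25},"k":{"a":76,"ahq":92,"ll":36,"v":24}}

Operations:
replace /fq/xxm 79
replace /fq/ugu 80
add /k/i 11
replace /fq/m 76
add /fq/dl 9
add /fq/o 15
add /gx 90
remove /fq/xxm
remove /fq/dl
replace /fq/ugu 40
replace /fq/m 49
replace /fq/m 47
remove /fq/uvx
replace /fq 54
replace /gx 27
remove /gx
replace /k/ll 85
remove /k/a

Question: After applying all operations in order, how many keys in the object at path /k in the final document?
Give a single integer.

Answer: 4

Derivation:
After op 1 (replace /fq/xxm 79): {"fq":{"m":24,"ugu":37,"uvx":51,"xxm":79},"k":{"a":76,"ahq":92,"ll":36,"v":24}}
After op 2 (replace /fq/ugu 80): {"fq":{"m":24,"ugu":80,"uvx":51,"xxm":79},"k":{"a":76,"ahq":92,"ll":36,"v":24}}
After op 3 (add /k/i 11): {"fq":{"m":24,"ugu":80,"uvx":51,"xxm":79},"k":{"a":76,"ahq":92,"i":11,"ll":36,"v":24}}
After op 4 (replace /fq/m 76): {"fq":{"m":76,"ugu":80,"uvx":51,"xxm":79},"k":{"a":76,"ahq":92,"i":11,"ll":36,"v":24}}
After op 5 (add /fq/dl 9): {"fq":{"dl":9,"m":76,"ugu":80,"uvx":51,"xxm":79},"k":{"a":76,"ahq":92,"i":11,"ll":36,"v":24}}
After op 6 (add /fq/o 15): {"fq":{"dl":9,"m":76,"o":15,"ugu":80,"uvx":51,"xxm":79},"k":{"a":76,"ahq":92,"i":11,"ll":36,"v":24}}
After op 7 (add /gx 90): {"fq":{"dl":9,"m":76,"o":15,"ugu":80,"uvx":51,"xxm":79},"gx":90,"k":{"a":76,"ahq":92,"i":11,"ll":36,"v":24}}
After op 8 (remove /fq/xxm): {"fq":{"dl":9,"m":76,"o":15,"ugu":80,"uvx":51},"gx":90,"k":{"a":76,"ahq":92,"i":11,"ll":36,"v":24}}
After op 9 (remove /fq/dl): {"fq":{"m":76,"o":15,"ugu":80,"uvx":51},"gx":90,"k":{"a":76,"ahq":92,"i":11,"ll":36,"v":24}}
After op 10 (replace /fq/ugu 40): {"fq":{"m":76,"o":15,"ugu":40,"uvx":51},"gx":90,"k":{"a":76,"ahq":92,"i":11,"ll":36,"v":24}}
After op 11 (replace /fq/m 49): {"fq":{"m":49,"o":15,"ugu":40,"uvx":51},"gx":90,"k":{"a":76,"ahq":92,"i":11,"ll":36,"v":24}}
After op 12 (replace /fq/m 47): {"fq":{"m":47,"o":15,"ugu":40,"uvx":51},"gx":90,"k":{"a":76,"ahq":92,"i":11,"ll":36,"v":24}}
After op 13 (remove /fq/uvx): {"fq":{"m":47,"o":15,"ugu":40},"gx":90,"k":{"a":76,"ahq":92,"i":11,"ll":36,"v":24}}
After op 14 (replace /fq 54): {"fq":54,"gx":90,"k":{"a":76,"ahq":92,"i":11,"ll":36,"v":24}}
After op 15 (replace /gx 27): {"fq":54,"gx":27,"k":{"a":76,"ahq":92,"i":11,"ll":36,"v":24}}
After op 16 (remove /gx): {"fq":54,"k":{"a":76,"ahq":92,"i":11,"ll":36,"v":24}}
After op 17 (replace /k/ll 85): {"fq":54,"k":{"a":76,"ahq":92,"i":11,"ll":85,"v":24}}
After op 18 (remove /k/a): {"fq":54,"k":{"ahq":92,"i":11,"ll":85,"v":24}}
Size at path /k: 4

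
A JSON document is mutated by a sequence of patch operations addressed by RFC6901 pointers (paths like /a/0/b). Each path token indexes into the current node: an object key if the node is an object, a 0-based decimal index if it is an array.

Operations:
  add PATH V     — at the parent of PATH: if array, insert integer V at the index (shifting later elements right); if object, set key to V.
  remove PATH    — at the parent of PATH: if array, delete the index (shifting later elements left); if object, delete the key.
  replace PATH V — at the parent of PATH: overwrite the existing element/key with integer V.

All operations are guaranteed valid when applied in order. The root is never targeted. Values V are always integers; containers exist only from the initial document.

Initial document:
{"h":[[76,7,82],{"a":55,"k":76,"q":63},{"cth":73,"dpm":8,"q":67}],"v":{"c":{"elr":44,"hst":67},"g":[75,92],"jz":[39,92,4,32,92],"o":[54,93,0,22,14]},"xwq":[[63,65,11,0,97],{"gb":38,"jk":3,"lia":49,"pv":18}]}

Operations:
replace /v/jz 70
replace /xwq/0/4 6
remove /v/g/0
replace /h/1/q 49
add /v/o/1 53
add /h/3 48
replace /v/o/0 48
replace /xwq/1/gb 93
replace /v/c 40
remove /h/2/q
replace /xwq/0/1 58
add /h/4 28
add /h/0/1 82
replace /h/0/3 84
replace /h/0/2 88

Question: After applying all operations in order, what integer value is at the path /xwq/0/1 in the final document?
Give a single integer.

Answer: 58

Derivation:
After op 1 (replace /v/jz 70): {"h":[[76,7,82],{"a":55,"k":76,"q":63},{"cth":73,"dpm":8,"q":67}],"v":{"c":{"elr":44,"hst":67},"g":[75,92],"jz":70,"o":[54,93,0,22,14]},"xwq":[[63,65,11,0,97],{"gb":38,"jk":3,"lia":49,"pv":18}]}
After op 2 (replace /xwq/0/4 6): {"h":[[76,7,82],{"a":55,"k":76,"q":63},{"cth":73,"dpm":8,"q":67}],"v":{"c":{"elr":44,"hst":67},"g":[75,92],"jz":70,"o":[54,93,0,22,14]},"xwq":[[63,65,11,0,6],{"gb":38,"jk":3,"lia":49,"pv":18}]}
After op 3 (remove /v/g/0): {"h":[[76,7,82],{"a":55,"k":76,"q":63},{"cth":73,"dpm":8,"q":67}],"v":{"c":{"elr":44,"hst":67},"g":[92],"jz":70,"o":[54,93,0,22,14]},"xwq":[[63,65,11,0,6],{"gb":38,"jk":3,"lia":49,"pv":18}]}
After op 4 (replace /h/1/q 49): {"h":[[76,7,82],{"a":55,"k":76,"q":49},{"cth":73,"dpm":8,"q":67}],"v":{"c":{"elr":44,"hst":67},"g":[92],"jz":70,"o":[54,93,0,22,14]},"xwq":[[63,65,11,0,6],{"gb":38,"jk":3,"lia":49,"pv":18}]}
After op 5 (add /v/o/1 53): {"h":[[76,7,82],{"a":55,"k":76,"q":49},{"cth":73,"dpm":8,"q":67}],"v":{"c":{"elr":44,"hst":67},"g":[92],"jz":70,"o":[54,53,93,0,22,14]},"xwq":[[63,65,11,0,6],{"gb":38,"jk":3,"lia":49,"pv":18}]}
After op 6 (add /h/3 48): {"h":[[76,7,82],{"a":55,"k":76,"q":49},{"cth":73,"dpm":8,"q":67},48],"v":{"c":{"elr":44,"hst":67},"g":[92],"jz":70,"o":[54,53,93,0,22,14]},"xwq":[[63,65,11,0,6],{"gb":38,"jk":3,"lia":49,"pv":18}]}
After op 7 (replace /v/o/0 48): {"h":[[76,7,82],{"a":55,"k":76,"q":49},{"cth":73,"dpm":8,"q":67},48],"v":{"c":{"elr":44,"hst":67},"g":[92],"jz":70,"o":[48,53,93,0,22,14]},"xwq":[[63,65,11,0,6],{"gb":38,"jk":3,"lia":49,"pv":18}]}
After op 8 (replace /xwq/1/gb 93): {"h":[[76,7,82],{"a":55,"k":76,"q":49},{"cth":73,"dpm":8,"q":67},48],"v":{"c":{"elr":44,"hst":67},"g":[92],"jz":70,"o":[48,53,93,0,22,14]},"xwq":[[63,65,11,0,6],{"gb":93,"jk":3,"lia":49,"pv":18}]}
After op 9 (replace /v/c 40): {"h":[[76,7,82],{"a":55,"k":76,"q":49},{"cth":73,"dpm":8,"q":67},48],"v":{"c":40,"g":[92],"jz":70,"o":[48,53,93,0,22,14]},"xwq":[[63,65,11,0,6],{"gb":93,"jk":3,"lia":49,"pv":18}]}
After op 10 (remove /h/2/q): {"h":[[76,7,82],{"a":55,"k":76,"q":49},{"cth":73,"dpm":8},48],"v":{"c":40,"g":[92],"jz":70,"o":[48,53,93,0,22,14]},"xwq":[[63,65,11,0,6],{"gb":93,"jk":3,"lia":49,"pv":18}]}
After op 11 (replace /xwq/0/1 58): {"h":[[76,7,82],{"a":55,"k":76,"q":49},{"cth":73,"dpm":8},48],"v":{"c":40,"g":[92],"jz":70,"o":[48,53,93,0,22,14]},"xwq":[[63,58,11,0,6],{"gb":93,"jk":3,"lia":49,"pv":18}]}
After op 12 (add /h/4 28): {"h":[[76,7,82],{"a":55,"k":76,"q":49},{"cth":73,"dpm":8},48,28],"v":{"c":40,"g":[92],"jz":70,"o":[48,53,93,0,22,14]},"xwq":[[63,58,11,0,6],{"gb":93,"jk":3,"lia":49,"pv":18}]}
After op 13 (add /h/0/1 82): {"h":[[76,82,7,82],{"a":55,"k":76,"q":49},{"cth":73,"dpm":8},48,28],"v":{"c":40,"g":[92],"jz":70,"o":[48,53,93,0,22,14]},"xwq":[[63,58,11,0,6],{"gb":93,"jk":3,"lia":49,"pv":18}]}
After op 14 (replace /h/0/3 84): {"h":[[76,82,7,84],{"a":55,"k":76,"q":49},{"cth":73,"dpm":8},48,28],"v":{"c":40,"g":[92],"jz":70,"o":[48,53,93,0,22,14]},"xwq":[[63,58,11,0,6],{"gb":93,"jk":3,"lia":49,"pv":18}]}
After op 15 (replace /h/0/2 88): {"h":[[76,82,88,84],{"a":55,"k":76,"q":49},{"cth":73,"dpm":8},48,28],"v":{"c":40,"g":[92],"jz":70,"o":[48,53,93,0,22,14]},"xwq":[[63,58,11,0,6],{"gb":93,"jk":3,"lia":49,"pv":18}]}
Value at /xwq/0/1: 58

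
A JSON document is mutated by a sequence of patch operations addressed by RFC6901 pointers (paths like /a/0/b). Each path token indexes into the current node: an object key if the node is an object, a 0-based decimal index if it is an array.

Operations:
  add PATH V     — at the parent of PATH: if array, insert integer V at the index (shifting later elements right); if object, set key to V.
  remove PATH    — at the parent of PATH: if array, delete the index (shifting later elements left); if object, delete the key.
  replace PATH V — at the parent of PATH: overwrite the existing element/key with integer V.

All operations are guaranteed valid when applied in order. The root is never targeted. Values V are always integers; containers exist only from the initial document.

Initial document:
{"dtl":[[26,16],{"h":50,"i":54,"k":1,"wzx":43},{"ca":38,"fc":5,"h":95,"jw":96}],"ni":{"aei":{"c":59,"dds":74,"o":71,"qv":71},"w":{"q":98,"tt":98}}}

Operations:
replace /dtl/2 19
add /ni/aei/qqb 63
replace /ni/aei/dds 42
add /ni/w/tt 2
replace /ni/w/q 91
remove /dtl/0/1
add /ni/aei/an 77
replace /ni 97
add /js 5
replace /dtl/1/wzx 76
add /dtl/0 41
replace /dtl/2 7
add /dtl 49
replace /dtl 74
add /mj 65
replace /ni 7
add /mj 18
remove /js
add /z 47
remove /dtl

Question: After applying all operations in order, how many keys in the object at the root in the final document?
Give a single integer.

After op 1 (replace /dtl/2 19): {"dtl":[[26,16],{"h":50,"i":54,"k":1,"wzx":43},19],"ni":{"aei":{"c":59,"dds":74,"o":71,"qv":71},"w":{"q":98,"tt":98}}}
After op 2 (add /ni/aei/qqb 63): {"dtl":[[26,16],{"h":50,"i":54,"k":1,"wzx":43},19],"ni":{"aei":{"c":59,"dds":74,"o":71,"qqb":63,"qv":71},"w":{"q":98,"tt":98}}}
After op 3 (replace /ni/aei/dds 42): {"dtl":[[26,16],{"h":50,"i":54,"k":1,"wzx":43},19],"ni":{"aei":{"c":59,"dds":42,"o":71,"qqb":63,"qv":71},"w":{"q":98,"tt":98}}}
After op 4 (add /ni/w/tt 2): {"dtl":[[26,16],{"h":50,"i":54,"k":1,"wzx":43},19],"ni":{"aei":{"c":59,"dds":42,"o":71,"qqb":63,"qv":71},"w":{"q":98,"tt":2}}}
After op 5 (replace /ni/w/q 91): {"dtl":[[26,16],{"h":50,"i":54,"k":1,"wzx":43},19],"ni":{"aei":{"c":59,"dds":42,"o":71,"qqb":63,"qv":71},"w":{"q":91,"tt":2}}}
After op 6 (remove /dtl/0/1): {"dtl":[[26],{"h":50,"i":54,"k":1,"wzx":43},19],"ni":{"aei":{"c":59,"dds":42,"o":71,"qqb":63,"qv":71},"w":{"q":91,"tt":2}}}
After op 7 (add /ni/aei/an 77): {"dtl":[[26],{"h":50,"i":54,"k":1,"wzx":43},19],"ni":{"aei":{"an":77,"c":59,"dds":42,"o":71,"qqb":63,"qv":71},"w":{"q":91,"tt":2}}}
After op 8 (replace /ni 97): {"dtl":[[26],{"h":50,"i":54,"k":1,"wzx":43},19],"ni":97}
After op 9 (add /js 5): {"dtl":[[26],{"h":50,"i":54,"k":1,"wzx":43},19],"js":5,"ni":97}
After op 10 (replace /dtl/1/wzx 76): {"dtl":[[26],{"h":50,"i":54,"k":1,"wzx":76},19],"js":5,"ni":97}
After op 11 (add /dtl/0 41): {"dtl":[41,[26],{"h":50,"i":54,"k":1,"wzx":76},19],"js":5,"ni":97}
After op 12 (replace /dtl/2 7): {"dtl":[41,[26],7,19],"js":5,"ni":97}
After op 13 (add /dtl 49): {"dtl":49,"js":5,"ni":97}
After op 14 (replace /dtl 74): {"dtl":74,"js":5,"ni":97}
After op 15 (add /mj 65): {"dtl":74,"js":5,"mj":65,"ni":97}
After op 16 (replace /ni 7): {"dtl":74,"js":5,"mj":65,"ni":7}
After op 17 (add /mj 18): {"dtl":74,"js":5,"mj":18,"ni":7}
After op 18 (remove /js): {"dtl":74,"mj":18,"ni":7}
After op 19 (add /z 47): {"dtl":74,"mj":18,"ni":7,"z":47}
After op 20 (remove /dtl): {"mj":18,"ni":7,"z":47}
Size at the root: 3

Answer: 3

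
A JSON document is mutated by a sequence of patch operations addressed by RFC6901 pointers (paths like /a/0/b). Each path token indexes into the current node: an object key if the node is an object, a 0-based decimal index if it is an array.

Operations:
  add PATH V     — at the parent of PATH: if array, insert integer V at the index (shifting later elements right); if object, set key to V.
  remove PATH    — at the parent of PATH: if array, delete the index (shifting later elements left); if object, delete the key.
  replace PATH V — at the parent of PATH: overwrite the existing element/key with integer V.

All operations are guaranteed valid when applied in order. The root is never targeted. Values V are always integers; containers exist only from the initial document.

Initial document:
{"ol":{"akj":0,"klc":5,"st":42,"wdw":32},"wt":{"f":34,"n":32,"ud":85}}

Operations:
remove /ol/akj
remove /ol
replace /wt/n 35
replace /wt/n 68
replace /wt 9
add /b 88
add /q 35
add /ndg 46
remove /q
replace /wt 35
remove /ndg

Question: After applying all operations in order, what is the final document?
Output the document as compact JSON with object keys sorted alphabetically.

After op 1 (remove /ol/akj): {"ol":{"klc":5,"st":42,"wdw":32},"wt":{"f":34,"n":32,"ud":85}}
After op 2 (remove /ol): {"wt":{"f":34,"n":32,"ud":85}}
After op 3 (replace /wt/n 35): {"wt":{"f":34,"n":35,"ud":85}}
After op 4 (replace /wt/n 68): {"wt":{"f":34,"n":68,"ud":85}}
After op 5 (replace /wt 9): {"wt":9}
After op 6 (add /b 88): {"b":88,"wt":9}
After op 7 (add /q 35): {"b":88,"q":35,"wt":9}
After op 8 (add /ndg 46): {"b":88,"ndg":46,"q":35,"wt":9}
After op 9 (remove /q): {"b":88,"ndg":46,"wt":9}
After op 10 (replace /wt 35): {"b":88,"ndg":46,"wt":35}
After op 11 (remove /ndg): {"b":88,"wt":35}

Answer: {"b":88,"wt":35}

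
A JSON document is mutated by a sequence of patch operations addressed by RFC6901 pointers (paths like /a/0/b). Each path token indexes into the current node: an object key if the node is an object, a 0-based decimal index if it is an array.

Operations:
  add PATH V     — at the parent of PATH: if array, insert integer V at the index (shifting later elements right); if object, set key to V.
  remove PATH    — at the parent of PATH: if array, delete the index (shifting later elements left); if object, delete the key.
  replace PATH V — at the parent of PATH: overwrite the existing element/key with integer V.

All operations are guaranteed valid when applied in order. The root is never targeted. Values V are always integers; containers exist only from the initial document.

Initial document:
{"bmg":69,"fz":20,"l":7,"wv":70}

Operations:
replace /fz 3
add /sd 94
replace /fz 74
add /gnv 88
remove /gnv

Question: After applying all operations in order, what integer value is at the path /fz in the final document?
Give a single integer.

After op 1 (replace /fz 3): {"bmg":69,"fz":3,"l":7,"wv":70}
After op 2 (add /sd 94): {"bmg":69,"fz":3,"l":7,"sd":94,"wv":70}
After op 3 (replace /fz 74): {"bmg":69,"fz":74,"l":7,"sd":94,"wv":70}
After op 4 (add /gnv 88): {"bmg":69,"fz":74,"gnv":88,"l":7,"sd":94,"wv":70}
After op 5 (remove /gnv): {"bmg":69,"fz":74,"l":7,"sd":94,"wv":70}
Value at /fz: 74

Answer: 74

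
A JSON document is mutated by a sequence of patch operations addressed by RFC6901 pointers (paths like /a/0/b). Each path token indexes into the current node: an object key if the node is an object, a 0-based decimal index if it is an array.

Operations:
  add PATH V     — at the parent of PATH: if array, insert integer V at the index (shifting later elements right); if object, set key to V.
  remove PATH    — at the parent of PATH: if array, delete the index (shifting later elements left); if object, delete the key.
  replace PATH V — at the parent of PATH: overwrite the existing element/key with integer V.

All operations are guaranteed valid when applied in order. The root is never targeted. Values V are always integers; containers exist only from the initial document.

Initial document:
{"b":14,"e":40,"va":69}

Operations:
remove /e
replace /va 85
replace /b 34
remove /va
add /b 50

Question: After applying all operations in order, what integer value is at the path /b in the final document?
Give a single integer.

After op 1 (remove /e): {"b":14,"va":69}
After op 2 (replace /va 85): {"b":14,"va":85}
After op 3 (replace /b 34): {"b":34,"va":85}
After op 4 (remove /va): {"b":34}
After op 5 (add /b 50): {"b":50}
Value at /b: 50

Answer: 50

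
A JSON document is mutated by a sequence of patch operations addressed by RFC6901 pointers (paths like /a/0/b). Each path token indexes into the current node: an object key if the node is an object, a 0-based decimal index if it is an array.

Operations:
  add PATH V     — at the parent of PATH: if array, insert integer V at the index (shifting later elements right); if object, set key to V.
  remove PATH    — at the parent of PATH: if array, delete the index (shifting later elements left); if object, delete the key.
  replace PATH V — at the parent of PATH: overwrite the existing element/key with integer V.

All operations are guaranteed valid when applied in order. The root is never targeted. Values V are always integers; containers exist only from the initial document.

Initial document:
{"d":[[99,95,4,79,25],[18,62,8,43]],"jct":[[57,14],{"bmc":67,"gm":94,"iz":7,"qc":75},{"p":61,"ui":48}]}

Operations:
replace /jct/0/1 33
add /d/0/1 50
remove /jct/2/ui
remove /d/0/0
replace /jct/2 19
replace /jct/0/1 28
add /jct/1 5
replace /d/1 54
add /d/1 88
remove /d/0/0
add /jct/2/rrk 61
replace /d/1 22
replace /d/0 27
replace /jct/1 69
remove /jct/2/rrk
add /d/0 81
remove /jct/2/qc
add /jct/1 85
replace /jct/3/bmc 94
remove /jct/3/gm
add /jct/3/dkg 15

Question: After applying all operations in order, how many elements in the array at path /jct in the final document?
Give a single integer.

Answer: 5

Derivation:
After op 1 (replace /jct/0/1 33): {"d":[[99,95,4,79,25],[18,62,8,43]],"jct":[[57,33],{"bmc":67,"gm":94,"iz":7,"qc":75},{"p":61,"ui":48}]}
After op 2 (add /d/0/1 50): {"d":[[99,50,95,4,79,25],[18,62,8,43]],"jct":[[57,33],{"bmc":67,"gm":94,"iz":7,"qc":75},{"p":61,"ui":48}]}
After op 3 (remove /jct/2/ui): {"d":[[99,50,95,4,79,25],[18,62,8,43]],"jct":[[57,33],{"bmc":67,"gm":94,"iz":7,"qc":75},{"p":61}]}
After op 4 (remove /d/0/0): {"d":[[50,95,4,79,25],[18,62,8,43]],"jct":[[57,33],{"bmc":67,"gm":94,"iz":7,"qc":75},{"p":61}]}
After op 5 (replace /jct/2 19): {"d":[[50,95,4,79,25],[18,62,8,43]],"jct":[[57,33],{"bmc":67,"gm":94,"iz":7,"qc":75},19]}
After op 6 (replace /jct/0/1 28): {"d":[[50,95,4,79,25],[18,62,8,43]],"jct":[[57,28],{"bmc":67,"gm":94,"iz":7,"qc":75},19]}
After op 7 (add /jct/1 5): {"d":[[50,95,4,79,25],[18,62,8,43]],"jct":[[57,28],5,{"bmc":67,"gm":94,"iz":7,"qc":75},19]}
After op 8 (replace /d/1 54): {"d":[[50,95,4,79,25],54],"jct":[[57,28],5,{"bmc":67,"gm":94,"iz":7,"qc":75},19]}
After op 9 (add /d/1 88): {"d":[[50,95,4,79,25],88,54],"jct":[[57,28],5,{"bmc":67,"gm":94,"iz":7,"qc":75},19]}
After op 10 (remove /d/0/0): {"d":[[95,4,79,25],88,54],"jct":[[57,28],5,{"bmc":67,"gm":94,"iz":7,"qc":75},19]}
After op 11 (add /jct/2/rrk 61): {"d":[[95,4,79,25],88,54],"jct":[[57,28],5,{"bmc":67,"gm":94,"iz":7,"qc":75,"rrk":61},19]}
After op 12 (replace /d/1 22): {"d":[[95,4,79,25],22,54],"jct":[[57,28],5,{"bmc":67,"gm":94,"iz":7,"qc":75,"rrk":61},19]}
After op 13 (replace /d/0 27): {"d":[27,22,54],"jct":[[57,28],5,{"bmc":67,"gm":94,"iz":7,"qc":75,"rrk":61},19]}
After op 14 (replace /jct/1 69): {"d":[27,22,54],"jct":[[57,28],69,{"bmc":67,"gm":94,"iz":7,"qc":75,"rrk":61},19]}
After op 15 (remove /jct/2/rrk): {"d":[27,22,54],"jct":[[57,28],69,{"bmc":67,"gm":94,"iz":7,"qc":75},19]}
After op 16 (add /d/0 81): {"d":[81,27,22,54],"jct":[[57,28],69,{"bmc":67,"gm":94,"iz":7,"qc":75},19]}
After op 17 (remove /jct/2/qc): {"d":[81,27,22,54],"jct":[[57,28],69,{"bmc":67,"gm":94,"iz":7},19]}
After op 18 (add /jct/1 85): {"d":[81,27,22,54],"jct":[[57,28],85,69,{"bmc":67,"gm":94,"iz":7},19]}
After op 19 (replace /jct/3/bmc 94): {"d":[81,27,22,54],"jct":[[57,28],85,69,{"bmc":94,"gm":94,"iz":7},19]}
After op 20 (remove /jct/3/gm): {"d":[81,27,22,54],"jct":[[57,28],85,69,{"bmc":94,"iz":7},19]}
After op 21 (add /jct/3/dkg 15): {"d":[81,27,22,54],"jct":[[57,28],85,69,{"bmc":94,"dkg":15,"iz":7},19]}
Size at path /jct: 5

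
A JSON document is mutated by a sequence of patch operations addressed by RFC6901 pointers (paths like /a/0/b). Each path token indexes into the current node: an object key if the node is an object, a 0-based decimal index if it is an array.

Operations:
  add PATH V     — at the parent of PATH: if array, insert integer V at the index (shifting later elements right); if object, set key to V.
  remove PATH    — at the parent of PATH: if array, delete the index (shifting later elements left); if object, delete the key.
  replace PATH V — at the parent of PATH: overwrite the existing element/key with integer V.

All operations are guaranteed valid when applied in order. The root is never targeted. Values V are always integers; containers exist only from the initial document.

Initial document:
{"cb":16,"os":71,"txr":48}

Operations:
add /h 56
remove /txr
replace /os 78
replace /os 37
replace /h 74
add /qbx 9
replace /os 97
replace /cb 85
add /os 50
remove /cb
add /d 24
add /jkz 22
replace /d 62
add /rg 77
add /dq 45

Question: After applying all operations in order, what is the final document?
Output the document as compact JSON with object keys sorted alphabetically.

After op 1 (add /h 56): {"cb":16,"h":56,"os":71,"txr":48}
After op 2 (remove /txr): {"cb":16,"h":56,"os":71}
After op 3 (replace /os 78): {"cb":16,"h":56,"os":78}
After op 4 (replace /os 37): {"cb":16,"h":56,"os":37}
After op 5 (replace /h 74): {"cb":16,"h":74,"os":37}
After op 6 (add /qbx 9): {"cb":16,"h":74,"os":37,"qbx":9}
After op 7 (replace /os 97): {"cb":16,"h":74,"os":97,"qbx":9}
After op 8 (replace /cb 85): {"cb":85,"h":74,"os":97,"qbx":9}
After op 9 (add /os 50): {"cb":85,"h":74,"os":50,"qbx":9}
After op 10 (remove /cb): {"h":74,"os":50,"qbx":9}
After op 11 (add /d 24): {"d":24,"h":74,"os":50,"qbx":9}
After op 12 (add /jkz 22): {"d":24,"h":74,"jkz":22,"os":50,"qbx":9}
After op 13 (replace /d 62): {"d":62,"h":74,"jkz":22,"os":50,"qbx":9}
After op 14 (add /rg 77): {"d":62,"h":74,"jkz":22,"os":50,"qbx":9,"rg":77}
After op 15 (add /dq 45): {"d":62,"dq":45,"h":74,"jkz":22,"os":50,"qbx":9,"rg":77}

Answer: {"d":62,"dq":45,"h":74,"jkz":22,"os":50,"qbx":9,"rg":77}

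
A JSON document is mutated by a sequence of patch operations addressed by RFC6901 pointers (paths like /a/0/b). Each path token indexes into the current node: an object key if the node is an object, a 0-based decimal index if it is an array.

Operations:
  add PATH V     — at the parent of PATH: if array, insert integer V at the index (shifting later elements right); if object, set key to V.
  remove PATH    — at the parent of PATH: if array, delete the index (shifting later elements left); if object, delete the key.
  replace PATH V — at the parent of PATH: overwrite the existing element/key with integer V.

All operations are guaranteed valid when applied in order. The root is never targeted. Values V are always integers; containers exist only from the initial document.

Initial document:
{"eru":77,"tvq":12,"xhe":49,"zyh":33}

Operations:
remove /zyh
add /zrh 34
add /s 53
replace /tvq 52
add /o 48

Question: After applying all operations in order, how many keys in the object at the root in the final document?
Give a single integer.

Answer: 6

Derivation:
After op 1 (remove /zyh): {"eru":77,"tvq":12,"xhe":49}
After op 2 (add /zrh 34): {"eru":77,"tvq":12,"xhe":49,"zrh":34}
After op 3 (add /s 53): {"eru":77,"s":53,"tvq":12,"xhe":49,"zrh":34}
After op 4 (replace /tvq 52): {"eru":77,"s":53,"tvq":52,"xhe":49,"zrh":34}
After op 5 (add /o 48): {"eru":77,"o":48,"s":53,"tvq":52,"xhe":49,"zrh":34}
Size at the root: 6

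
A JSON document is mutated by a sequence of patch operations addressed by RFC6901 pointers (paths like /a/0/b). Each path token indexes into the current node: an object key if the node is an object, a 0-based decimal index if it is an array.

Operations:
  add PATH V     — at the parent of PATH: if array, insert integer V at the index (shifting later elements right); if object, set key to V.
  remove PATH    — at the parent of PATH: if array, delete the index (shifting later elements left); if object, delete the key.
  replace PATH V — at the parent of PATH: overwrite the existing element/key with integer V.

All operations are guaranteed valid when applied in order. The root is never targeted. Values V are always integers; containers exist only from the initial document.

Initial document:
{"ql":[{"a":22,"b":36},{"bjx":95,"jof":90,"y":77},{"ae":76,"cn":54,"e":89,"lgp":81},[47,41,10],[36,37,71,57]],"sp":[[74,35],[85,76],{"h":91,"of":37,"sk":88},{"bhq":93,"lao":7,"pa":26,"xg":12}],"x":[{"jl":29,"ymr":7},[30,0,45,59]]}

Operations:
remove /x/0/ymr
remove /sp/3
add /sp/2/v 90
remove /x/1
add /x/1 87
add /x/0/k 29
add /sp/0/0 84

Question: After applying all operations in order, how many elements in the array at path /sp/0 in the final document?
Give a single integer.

After op 1 (remove /x/0/ymr): {"ql":[{"a":22,"b":36},{"bjx":95,"jof":90,"y":77},{"ae":76,"cn":54,"e":89,"lgp":81},[47,41,10],[36,37,71,57]],"sp":[[74,35],[85,76],{"h":91,"of":37,"sk":88},{"bhq":93,"lao":7,"pa":26,"xg":12}],"x":[{"jl":29},[30,0,45,59]]}
After op 2 (remove /sp/3): {"ql":[{"a":22,"b":36},{"bjx":95,"jof":90,"y":77},{"ae":76,"cn":54,"e":89,"lgp":81},[47,41,10],[36,37,71,57]],"sp":[[74,35],[85,76],{"h":91,"of":37,"sk":88}],"x":[{"jl":29},[30,0,45,59]]}
After op 3 (add /sp/2/v 90): {"ql":[{"a":22,"b":36},{"bjx":95,"jof":90,"y":77},{"ae":76,"cn":54,"e":89,"lgp":81},[47,41,10],[36,37,71,57]],"sp":[[74,35],[85,76],{"h":91,"of":37,"sk":88,"v":90}],"x":[{"jl":29},[30,0,45,59]]}
After op 4 (remove /x/1): {"ql":[{"a":22,"b":36},{"bjx":95,"jof":90,"y":77},{"ae":76,"cn":54,"e":89,"lgp":81},[47,41,10],[36,37,71,57]],"sp":[[74,35],[85,76],{"h":91,"of":37,"sk":88,"v":90}],"x":[{"jl":29}]}
After op 5 (add /x/1 87): {"ql":[{"a":22,"b":36},{"bjx":95,"jof":90,"y":77},{"ae":76,"cn":54,"e":89,"lgp":81},[47,41,10],[36,37,71,57]],"sp":[[74,35],[85,76],{"h":91,"of":37,"sk":88,"v":90}],"x":[{"jl":29},87]}
After op 6 (add /x/0/k 29): {"ql":[{"a":22,"b":36},{"bjx":95,"jof":90,"y":77},{"ae":76,"cn":54,"e":89,"lgp":81},[47,41,10],[36,37,71,57]],"sp":[[74,35],[85,76],{"h":91,"of":37,"sk":88,"v":90}],"x":[{"jl":29,"k":29},87]}
After op 7 (add /sp/0/0 84): {"ql":[{"a":22,"b":36},{"bjx":95,"jof":90,"y":77},{"ae":76,"cn":54,"e":89,"lgp":81},[47,41,10],[36,37,71,57]],"sp":[[84,74,35],[85,76],{"h":91,"of":37,"sk":88,"v":90}],"x":[{"jl":29,"k":29},87]}
Size at path /sp/0: 3

Answer: 3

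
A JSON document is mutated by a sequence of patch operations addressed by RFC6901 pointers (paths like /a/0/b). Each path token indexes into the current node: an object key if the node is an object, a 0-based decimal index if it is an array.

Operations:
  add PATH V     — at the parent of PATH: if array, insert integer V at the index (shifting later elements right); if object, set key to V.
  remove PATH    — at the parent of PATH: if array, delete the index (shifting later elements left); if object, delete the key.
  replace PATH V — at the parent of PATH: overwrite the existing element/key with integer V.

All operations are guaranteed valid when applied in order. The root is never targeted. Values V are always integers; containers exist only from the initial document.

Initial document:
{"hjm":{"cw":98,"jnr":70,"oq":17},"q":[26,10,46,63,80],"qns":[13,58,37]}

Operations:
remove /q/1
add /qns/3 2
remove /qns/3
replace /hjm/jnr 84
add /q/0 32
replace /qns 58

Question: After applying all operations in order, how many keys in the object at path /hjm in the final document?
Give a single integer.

Answer: 3

Derivation:
After op 1 (remove /q/1): {"hjm":{"cw":98,"jnr":70,"oq":17},"q":[26,46,63,80],"qns":[13,58,37]}
After op 2 (add /qns/3 2): {"hjm":{"cw":98,"jnr":70,"oq":17},"q":[26,46,63,80],"qns":[13,58,37,2]}
After op 3 (remove /qns/3): {"hjm":{"cw":98,"jnr":70,"oq":17},"q":[26,46,63,80],"qns":[13,58,37]}
After op 4 (replace /hjm/jnr 84): {"hjm":{"cw":98,"jnr":84,"oq":17},"q":[26,46,63,80],"qns":[13,58,37]}
After op 5 (add /q/0 32): {"hjm":{"cw":98,"jnr":84,"oq":17},"q":[32,26,46,63,80],"qns":[13,58,37]}
After op 6 (replace /qns 58): {"hjm":{"cw":98,"jnr":84,"oq":17},"q":[32,26,46,63,80],"qns":58}
Size at path /hjm: 3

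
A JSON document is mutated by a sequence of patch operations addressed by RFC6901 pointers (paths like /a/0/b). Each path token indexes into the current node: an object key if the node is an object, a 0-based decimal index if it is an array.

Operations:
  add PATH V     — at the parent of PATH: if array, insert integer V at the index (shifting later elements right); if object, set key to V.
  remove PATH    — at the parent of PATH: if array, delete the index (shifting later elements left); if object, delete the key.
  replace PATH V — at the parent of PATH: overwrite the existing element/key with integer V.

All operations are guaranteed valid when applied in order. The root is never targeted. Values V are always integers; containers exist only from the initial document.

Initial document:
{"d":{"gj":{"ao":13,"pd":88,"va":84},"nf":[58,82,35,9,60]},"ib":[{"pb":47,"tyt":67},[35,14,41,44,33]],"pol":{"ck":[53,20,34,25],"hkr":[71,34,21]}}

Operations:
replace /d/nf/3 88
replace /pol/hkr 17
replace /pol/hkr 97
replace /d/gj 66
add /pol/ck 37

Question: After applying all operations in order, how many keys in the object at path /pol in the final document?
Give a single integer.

Answer: 2

Derivation:
After op 1 (replace /d/nf/3 88): {"d":{"gj":{"ao":13,"pd":88,"va":84},"nf":[58,82,35,88,60]},"ib":[{"pb":47,"tyt":67},[35,14,41,44,33]],"pol":{"ck":[53,20,34,25],"hkr":[71,34,21]}}
After op 2 (replace /pol/hkr 17): {"d":{"gj":{"ao":13,"pd":88,"va":84},"nf":[58,82,35,88,60]},"ib":[{"pb":47,"tyt":67},[35,14,41,44,33]],"pol":{"ck":[53,20,34,25],"hkr":17}}
After op 3 (replace /pol/hkr 97): {"d":{"gj":{"ao":13,"pd":88,"va":84},"nf":[58,82,35,88,60]},"ib":[{"pb":47,"tyt":67},[35,14,41,44,33]],"pol":{"ck":[53,20,34,25],"hkr":97}}
After op 4 (replace /d/gj 66): {"d":{"gj":66,"nf":[58,82,35,88,60]},"ib":[{"pb":47,"tyt":67},[35,14,41,44,33]],"pol":{"ck":[53,20,34,25],"hkr":97}}
After op 5 (add /pol/ck 37): {"d":{"gj":66,"nf":[58,82,35,88,60]},"ib":[{"pb":47,"tyt":67},[35,14,41,44,33]],"pol":{"ck":37,"hkr":97}}
Size at path /pol: 2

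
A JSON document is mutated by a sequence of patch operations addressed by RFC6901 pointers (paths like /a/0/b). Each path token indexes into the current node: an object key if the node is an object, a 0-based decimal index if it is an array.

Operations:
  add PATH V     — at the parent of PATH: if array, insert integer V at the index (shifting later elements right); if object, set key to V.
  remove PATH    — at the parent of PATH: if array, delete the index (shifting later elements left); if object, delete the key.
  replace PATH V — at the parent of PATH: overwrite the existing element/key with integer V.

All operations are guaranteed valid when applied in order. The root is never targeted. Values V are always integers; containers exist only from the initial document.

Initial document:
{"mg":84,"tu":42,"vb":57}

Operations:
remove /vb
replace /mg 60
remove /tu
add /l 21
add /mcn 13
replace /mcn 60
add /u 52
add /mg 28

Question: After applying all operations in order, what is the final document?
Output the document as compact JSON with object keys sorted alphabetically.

After op 1 (remove /vb): {"mg":84,"tu":42}
After op 2 (replace /mg 60): {"mg":60,"tu":42}
After op 3 (remove /tu): {"mg":60}
After op 4 (add /l 21): {"l":21,"mg":60}
After op 5 (add /mcn 13): {"l":21,"mcn":13,"mg":60}
After op 6 (replace /mcn 60): {"l":21,"mcn":60,"mg":60}
After op 7 (add /u 52): {"l":21,"mcn":60,"mg":60,"u":52}
After op 8 (add /mg 28): {"l":21,"mcn":60,"mg":28,"u":52}

Answer: {"l":21,"mcn":60,"mg":28,"u":52}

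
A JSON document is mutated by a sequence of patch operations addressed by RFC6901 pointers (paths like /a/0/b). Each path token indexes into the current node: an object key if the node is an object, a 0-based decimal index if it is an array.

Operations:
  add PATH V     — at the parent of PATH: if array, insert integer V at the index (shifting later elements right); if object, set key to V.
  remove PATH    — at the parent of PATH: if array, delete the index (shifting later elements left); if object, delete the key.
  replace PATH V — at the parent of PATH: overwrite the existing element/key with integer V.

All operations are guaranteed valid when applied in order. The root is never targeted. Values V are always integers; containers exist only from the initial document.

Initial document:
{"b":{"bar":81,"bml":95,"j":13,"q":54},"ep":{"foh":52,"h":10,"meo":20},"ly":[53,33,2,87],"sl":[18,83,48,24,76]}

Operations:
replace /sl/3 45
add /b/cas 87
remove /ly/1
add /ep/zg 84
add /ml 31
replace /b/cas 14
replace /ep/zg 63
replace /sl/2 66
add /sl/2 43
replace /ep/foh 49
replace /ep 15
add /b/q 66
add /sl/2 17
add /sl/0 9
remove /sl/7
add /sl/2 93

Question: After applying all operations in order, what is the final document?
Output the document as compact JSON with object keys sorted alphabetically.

Answer: {"b":{"bar":81,"bml":95,"cas":14,"j":13,"q":66},"ep":15,"ly":[53,2,87],"ml":31,"sl":[9,18,93,83,17,43,66,45]}

Derivation:
After op 1 (replace /sl/3 45): {"b":{"bar":81,"bml":95,"j":13,"q":54},"ep":{"foh":52,"h":10,"meo":20},"ly":[53,33,2,87],"sl":[18,83,48,45,76]}
After op 2 (add /b/cas 87): {"b":{"bar":81,"bml":95,"cas":87,"j":13,"q":54},"ep":{"foh":52,"h":10,"meo":20},"ly":[53,33,2,87],"sl":[18,83,48,45,76]}
After op 3 (remove /ly/1): {"b":{"bar":81,"bml":95,"cas":87,"j":13,"q":54},"ep":{"foh":52,"h":10,"meo":20},"ly":[53,2,87],"sl":[18,83,48,45,76]}
After op 4 (add /ep/zg 84): {"b":{"bar":81,"bml":95,"cas":87,"j":13,"q":54},"ep":{"foh":52,"h":10,"meo":20,"zg":84},"ly":[53,2,87],"sl":[18,83,48,45,76]}
After op 5 (add /ml 31): {"b":{"bar":81,"bml":95,"cas":87,"j":13,"q":54},"ep":{"foh":52,"h":10,"meo":20,"zg":84},"ly":[53,2,87],"ml":31,"sl":[18,83,48,45,76]}
After op 6 (replace /b/cas 14): {"b":{"bar":81,"bml":95,"cas":14,"j":13,"q":54},"ep":{"foh":52,"h":10,"meo":20,"zg":84},"ly":[53,2,87],"ml":31,"sl":[18,83,48,45,76]}
After op 7 (replace /ep/zg 63): {"b":{"bar":81,"bml":95,"cas":14,"j":13,"q":54},"ep":{"foh":52,"h":10,"meo":20,"zg":63},"ly":[53,2,87],"ml":31,"sl":[18,83,48,45,76]}
After op 8 (replace /sl/2 66): {"b":{"bar":81,"bml":95,"cas":14,"j":13,"q":54},"ep":{"foh":52,"h":10,"meo":20,"zg":63},"ly":[53,2,87],"ml":31,"sl":[18,83,66,45,76]}
After op 9 (add /sl/2 43): {"b":{"bar":81,"bml":95,"cas":14,"j":13,"q":54},"ep":{"foh":52,"h":10,"meo":20,"zg":63},"ly":[53,2,87],"ml":31,"sl":[18,83,43,66,45,76]}
After op 10 (replace /ep/foh 49): {"b":{"bar":81,"bml":95,"cas":14,"j":13,"q":54},"ep":{"foh":49,"h":10,"meo":20,"zg":63},"ly":[53,2,87],"ml":31,"sl":[18,83,43,66,45,76]}
After op 11 (replace /ep 15): {"b":{"bar":81,"bml":95,"cas":14,"j":13,"q":54},"ep":15,"ly":[53,2,87],"ml":31,"sl":[18,83,43,66,45,76]}
After op 12 (add /b/q 66): {"b":{"bar":81,"bml":95,"cas":14,"j":13,"q":66},"ep":15,"ly":[53,2,87],"ml":31,"sl":[18,83,43,66,45,76]}
After op 13 (add /sl/2 17): {"b":{"bar":81,"bml":95,"cas":14,"j":13,"q":66},"ep":15,"ly":[53,2,87],"ml":31,"sl":[18,83,17,43,66,45,76]}
After op 14 (add /sl/0 9): {"b":{"bar":81,"bml":95,"cas":14,"j":13,"q":66},"ep":15,"ly":[53,2,87],"ml":31,"sl":[9,18,83,17,43,66,45,76]}
After op 15 (remove /sl/7): {"b":{"bar":81,"bml":95,"cas":14,"j":13,"q":66},"ep":15,"ly":[53,2,87],"ml":31,"sl":[9,18,83,17,43,66,45]}
After op 16 (add /sl/2 93): {"b":{"bar":81,"bml":95,"cas":14,"j":13,"q":66},"ep":15,"ly":[53,2,87],"ml":31,"sl":[9,18,93,83,17,43,66,45]}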